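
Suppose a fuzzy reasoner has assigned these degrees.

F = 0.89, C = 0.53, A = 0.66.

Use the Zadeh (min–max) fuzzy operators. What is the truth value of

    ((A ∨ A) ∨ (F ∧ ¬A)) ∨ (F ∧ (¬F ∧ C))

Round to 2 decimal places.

0.66

A ∨ A = max(a, b) on (0.66, 0.66) = 0.66
¬A = 1 − 0.66 = 0.34
F ∧ ¬A = min(a, b) on (0.89, 0.34) = 0.34
(A ∨ A) ∨ (F ∧ ¬A) = max(a, b) on (0.66, 0.34) = 0.66
¬F = 1 − 0.89 = 0.11
¬F ∧ C = min(a, b) on (0.11, 0.53) = 0.11
F ∧ (¬F ∧ C) = min(a, b) on (0.89, 0.11) = 0.11
((A ∨ A) ∨ (F ∧ ¬A)) ∨ (F ∧ (¬F ∧ C)) = max(a, b) on (0.66, 0.11) = 0.66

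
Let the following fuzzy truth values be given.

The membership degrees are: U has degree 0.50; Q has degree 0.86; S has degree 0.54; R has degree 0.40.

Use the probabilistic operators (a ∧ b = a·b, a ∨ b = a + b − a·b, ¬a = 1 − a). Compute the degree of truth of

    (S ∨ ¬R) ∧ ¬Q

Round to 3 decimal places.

¬R = 1 − 0.4000 = 0.6000
S ∨ ¬R = a + b − a·b on (0.5400, 0.6000) = 0.8160
¬Q = 1 − 0.8600 = 0.1400
(S ∨ ¬R) ∧ ¬Q = a·b on (0.8160, 0.1400) = 0.1142

0.114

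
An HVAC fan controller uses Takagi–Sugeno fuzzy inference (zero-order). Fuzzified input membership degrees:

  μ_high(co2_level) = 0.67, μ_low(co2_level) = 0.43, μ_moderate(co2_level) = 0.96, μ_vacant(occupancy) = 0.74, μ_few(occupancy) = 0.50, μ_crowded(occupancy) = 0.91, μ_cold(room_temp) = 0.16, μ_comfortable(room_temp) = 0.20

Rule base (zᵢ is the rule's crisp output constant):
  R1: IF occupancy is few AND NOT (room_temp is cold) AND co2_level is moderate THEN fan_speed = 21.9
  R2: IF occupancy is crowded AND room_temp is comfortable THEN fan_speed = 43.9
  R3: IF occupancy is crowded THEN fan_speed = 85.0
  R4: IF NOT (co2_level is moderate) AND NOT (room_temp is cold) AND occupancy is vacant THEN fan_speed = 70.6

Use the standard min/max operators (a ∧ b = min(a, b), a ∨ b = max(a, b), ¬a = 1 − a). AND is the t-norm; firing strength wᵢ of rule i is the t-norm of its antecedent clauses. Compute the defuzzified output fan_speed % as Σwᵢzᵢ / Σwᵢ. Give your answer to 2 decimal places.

60.55

R1 (z=21.9): few=0.50, ¬cold=1−0.16=0.84, moderate=0.96; AND[min(a, b)] → w = 0.50
R2 (z=43.9): crowded=0.91, comfortable=0.20; AND[min(a, b)] → w = 0.20
R3 (z=85.0): crowded=0.91 → w = 0.91
R4 (z=70.6): ¬moderate=1−0.96=0.04, ¬cold=1−0.16=0.84, vacant=0.74; AND[min(a, b)] → w = 0.04
Weighted average = (0.50·21.9 + 0.20·43.9 + 0.91·85.0 + 0.04·70.6) / (0.50 + 0.20 + 0.91 + 0.04)
  = 99.9040 / 1.6500 = 60.55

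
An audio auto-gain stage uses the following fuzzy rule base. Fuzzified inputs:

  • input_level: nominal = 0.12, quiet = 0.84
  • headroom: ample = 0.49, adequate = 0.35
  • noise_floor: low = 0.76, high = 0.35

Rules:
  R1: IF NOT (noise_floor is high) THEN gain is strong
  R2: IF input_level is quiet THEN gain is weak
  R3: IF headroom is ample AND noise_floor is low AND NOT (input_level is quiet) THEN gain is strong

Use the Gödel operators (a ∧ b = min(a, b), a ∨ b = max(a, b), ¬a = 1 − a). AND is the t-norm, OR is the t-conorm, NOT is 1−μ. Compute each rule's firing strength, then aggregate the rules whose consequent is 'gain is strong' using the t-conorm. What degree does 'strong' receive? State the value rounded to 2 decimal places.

R1: ¬high=1−0.35=0.65 → w = 0.65
R2: quiet=0.84 → w = 0.84
R3: ample=0.49, low=0.76, ¬quiet=1−0.84=0.16; AND[min(a, b)] → w = 0.16
Rules with consequent 'strong': {R1, R3} → strengths 0.65, 0.16
Aggregate via t-conorm [max(a, b)]: 0.65

0.65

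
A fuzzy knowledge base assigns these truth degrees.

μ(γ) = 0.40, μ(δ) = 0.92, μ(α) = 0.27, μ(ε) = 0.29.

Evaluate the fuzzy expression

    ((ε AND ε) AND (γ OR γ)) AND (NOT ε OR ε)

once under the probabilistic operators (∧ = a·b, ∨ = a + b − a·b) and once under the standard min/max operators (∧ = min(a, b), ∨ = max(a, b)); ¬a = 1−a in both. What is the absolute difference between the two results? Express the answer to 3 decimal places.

Under probabilistic:
  ε AND ε = a·b on (0.2900, 0.2900) = 0.0841
  γ OR γ = a + b − a·b on (0.4000, 0.4000) = 0.6400
  (ε AND ε) AND (γ OR γ) = a·b on (0.0841, 0.6400) = 0.0538
  NOT ε = 1 − 0.2900 = 0.7100
  NOT ε OR ε = a + b − a·b on (0.7100, 0.2900) = 0.7941
  ((ε AND ε) AND (γ OR γ)) AND (NOT ε OR ε) = a·b on (0.0538, 0.7941) = 0.0427
  → value = 0.0427
Under standard min/max:
  ε AND ε = min(a, b) on (0.29, 0.29) = 0.29
  γ OR γ = max(a, b) on (0.40, 0.40) = 0.40
  (ε AND ε) AND (γ OR γ) = min(a, b) on (0.29, 0.40) = 0.29
  NOT ε = 1 − 0.29 = 0.71
  NOT ε OR ε = max(a, b) on (0.71, 0.29) = 0.71
  ((ε AND ε) AND (γ OR γ)) AND (NOT ε OR ε) = min(a, b) on (0.29, 0.71) = 0.29
  → value = 0.2900
|0.0427 − 0.2900| = 0.247

0.247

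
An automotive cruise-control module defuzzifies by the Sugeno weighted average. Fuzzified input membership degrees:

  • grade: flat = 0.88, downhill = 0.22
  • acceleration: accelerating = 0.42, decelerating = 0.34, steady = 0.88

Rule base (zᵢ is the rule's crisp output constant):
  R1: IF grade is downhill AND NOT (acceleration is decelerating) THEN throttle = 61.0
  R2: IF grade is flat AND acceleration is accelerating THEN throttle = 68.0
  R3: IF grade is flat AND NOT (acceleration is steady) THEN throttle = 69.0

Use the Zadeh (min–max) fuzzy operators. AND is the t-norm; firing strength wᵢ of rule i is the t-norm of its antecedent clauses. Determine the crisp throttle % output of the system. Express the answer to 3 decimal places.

R1 (z=61.0): downhill=0.22, ¬decelerating=1−0.34=0.66; AND[min(a, b)] → w = 0.22
R2 (z=68.0): flat=0.88, accelerating=0.42; AND[min(a, b)] → w = 0.42
R3 (z=69.0): flat=0.88, ¬steady=1−0.88=0.12; AND[min(a, b)] → w = 0.12
Weighted average = (0.22·61.0 + 0.42·68.0 + 0.12·69.0) / (0.22 + 0.42 + 0.12)
  = 50.2600 / 0.7600 = 66.132

66.132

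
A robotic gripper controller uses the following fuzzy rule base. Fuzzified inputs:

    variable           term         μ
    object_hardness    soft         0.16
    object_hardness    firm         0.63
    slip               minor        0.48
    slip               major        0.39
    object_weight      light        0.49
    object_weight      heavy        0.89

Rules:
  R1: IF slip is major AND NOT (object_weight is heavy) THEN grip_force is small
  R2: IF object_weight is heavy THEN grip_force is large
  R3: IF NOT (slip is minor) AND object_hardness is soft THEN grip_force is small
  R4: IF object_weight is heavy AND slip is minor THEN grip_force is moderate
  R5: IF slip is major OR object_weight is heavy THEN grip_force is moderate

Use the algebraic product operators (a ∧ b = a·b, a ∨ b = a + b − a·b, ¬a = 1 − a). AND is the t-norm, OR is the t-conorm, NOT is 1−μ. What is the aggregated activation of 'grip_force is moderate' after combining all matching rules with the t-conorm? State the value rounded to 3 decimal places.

R1: major=0.39, ¬heavy=1−0.89=0.11; AND[a·b] → w = 0.0429
R2: heavy=0.89 → w = 0.8900
R3: ¬minor=1−0.48=0.52, soft=0.16; AND[a·b] → w = 0.0832
R4: heavy=0.89, minor=0.48; AND[a·b] → w = 0.4272
R5: major=0.39, heavy=0.89; OR[a + b − a·b] → w = 0.9329
Rules with consequent 'moderate': {R4, R5} → strengths 0.4272, 0.9329
Aggregate via t-conorm [a + b − a·b]: 0.9616

0.962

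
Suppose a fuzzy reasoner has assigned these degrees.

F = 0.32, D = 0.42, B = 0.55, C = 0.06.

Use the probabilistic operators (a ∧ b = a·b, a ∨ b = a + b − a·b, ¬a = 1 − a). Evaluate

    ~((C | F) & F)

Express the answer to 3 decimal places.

C | F = a + b − a·b on (0.0600, 0.3200) = 0.3608
(C | F) & F = a·b on (0.3608, 0.3200) = 0.1155
~((C | F) & F) = 1 − 0.1155 = 0.8845

0.885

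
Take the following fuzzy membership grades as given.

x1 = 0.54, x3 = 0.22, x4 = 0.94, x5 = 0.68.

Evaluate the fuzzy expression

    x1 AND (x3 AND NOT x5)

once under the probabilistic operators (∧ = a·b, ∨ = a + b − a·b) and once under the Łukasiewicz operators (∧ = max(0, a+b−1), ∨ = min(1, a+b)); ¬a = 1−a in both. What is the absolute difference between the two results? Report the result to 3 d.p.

0.038

Under probabilistic:
  NOT x5 = 1 − 0.6800 = 0.3200
  x3 AND NOT x5 = a·b on (0.2200, 0.3200) = 0.0704
  x1 AND (x3 AND NOT x5) = a·b on (0.5400, 0.0704) = 0.0380
  → value = 0.0380
Under Łukasiewicz:
  NOT x5 = 1 − 0.68 = 0.32
  x3 AND NOT x5 = max(0, a+b−1) on (0.22, 0.32) = 0.00
  x1 AND (x3 AND NOT x5) = max(0, a+b−1) on (0.54, 0.00) = 0.00
  → value = 0.0000
|0.0380 − 0.0000| = 0.038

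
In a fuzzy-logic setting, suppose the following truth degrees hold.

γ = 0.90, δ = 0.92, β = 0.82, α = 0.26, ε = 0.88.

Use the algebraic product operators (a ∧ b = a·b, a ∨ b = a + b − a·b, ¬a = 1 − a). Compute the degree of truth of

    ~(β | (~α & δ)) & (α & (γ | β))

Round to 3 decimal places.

~α = 1 − 0.2600 = 0.7400
~α & δ = a·b on (0.7400, 0.9200) = 0.6808
β | (~α & δ) = a + b − a·b on (0.8200, 0.6808) = 0.9425
~(β | (~α & δ)) = 1 − 0.9425 = 0.0575
γ | β = a + b − a·b on (0.9000, 0.8200) = 0.9820
α & (γ | β) = a·b on (0.2600, 0.9820) = 0.2553
~(β | (~α & δ)) & (α & (γ | β)) = a·b on (0.0575, 0.2553) = 0.0147

0.015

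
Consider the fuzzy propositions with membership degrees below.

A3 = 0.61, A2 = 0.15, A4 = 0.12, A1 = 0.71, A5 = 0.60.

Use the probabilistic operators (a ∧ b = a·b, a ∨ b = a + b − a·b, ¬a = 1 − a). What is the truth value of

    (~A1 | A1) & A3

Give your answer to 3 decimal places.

0.484

~A1 = 1 − 0.7100 = 0.2900
~A1 | A1 = a + b − a·b on (0.2900, 0.7100) = 0.7941
(~A1 | A1) & A3 = a·b on (0.7941, 0.6100) = 0.4844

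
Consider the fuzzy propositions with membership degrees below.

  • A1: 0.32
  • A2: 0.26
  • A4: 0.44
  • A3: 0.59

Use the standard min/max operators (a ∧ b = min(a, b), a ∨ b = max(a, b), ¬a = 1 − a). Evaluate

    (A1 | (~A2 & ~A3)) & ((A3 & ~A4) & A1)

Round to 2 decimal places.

~A2 = 1 − 0.26 = 0.74
~A3 = 1 − 0.59 = 0.41
~A2 & ~A3 = min(a, b) on (0.74, 0.41) = 0.41
A1 | (~A2 & ~A3) = max(a, b) on (0.32, 0.41) = 0.41
~A4 = 1 − 0.44 = 0.56
A3 & ~A4 = min(a, b) on (0.59, 0.56) = 0.56
(A3 & ~A4) & A1 = min(a, b) on (0.56, 0.32) = 0.32
(A1 | (~A2 & ~A3)) & ((A3 & ~A4) & A1) = min(a, b) on (0.41, 0.32) = 0.32

0.32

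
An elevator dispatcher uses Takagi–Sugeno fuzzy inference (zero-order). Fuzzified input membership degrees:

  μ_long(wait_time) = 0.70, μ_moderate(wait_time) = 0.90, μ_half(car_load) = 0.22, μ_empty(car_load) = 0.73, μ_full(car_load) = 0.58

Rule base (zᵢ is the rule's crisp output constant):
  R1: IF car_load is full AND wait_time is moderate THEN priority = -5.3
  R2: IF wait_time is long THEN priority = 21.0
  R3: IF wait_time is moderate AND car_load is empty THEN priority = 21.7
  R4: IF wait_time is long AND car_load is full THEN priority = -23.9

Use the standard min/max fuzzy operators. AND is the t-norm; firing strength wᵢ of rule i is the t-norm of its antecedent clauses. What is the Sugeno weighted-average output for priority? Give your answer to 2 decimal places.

5.25

R1 (z=-5.3): full=0.58, moderate=0.90; AND[min(a, b)] → w = 0.58
R2 (z=21.0): long=0.70 → w = 0.70
R3 (z=21.7): moderate=0.90, empty=0.73; AND[min(a, b)] → w = 0.73
R4 (z=-23.9): long=0.70, full=0.58; AND[min(a, b)] → w = 0.58
Weighted average = (0.58·-5.3 + 0.70·21.0 + 0.73·21.7 + 0.58·-23.9) / (0.58 + 0.70 + 0.73 + 0.58)
  = 13.6050 / 2.5900 = 5.25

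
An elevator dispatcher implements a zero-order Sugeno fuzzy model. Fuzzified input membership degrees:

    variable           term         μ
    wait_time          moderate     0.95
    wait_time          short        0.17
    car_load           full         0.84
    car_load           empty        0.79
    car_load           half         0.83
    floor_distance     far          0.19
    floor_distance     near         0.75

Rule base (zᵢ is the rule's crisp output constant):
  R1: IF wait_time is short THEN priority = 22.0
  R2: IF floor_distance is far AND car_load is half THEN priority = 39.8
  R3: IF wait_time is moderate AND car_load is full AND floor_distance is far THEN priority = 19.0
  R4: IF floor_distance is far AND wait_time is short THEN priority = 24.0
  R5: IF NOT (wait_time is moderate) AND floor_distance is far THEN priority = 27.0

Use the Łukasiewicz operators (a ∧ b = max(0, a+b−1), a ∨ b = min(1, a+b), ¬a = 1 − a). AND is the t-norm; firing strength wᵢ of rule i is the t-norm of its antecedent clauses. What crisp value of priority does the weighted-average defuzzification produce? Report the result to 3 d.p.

23.874

R1 (z=22.0): short=0.17 → w = 0.17
R2 (z=39.8): far=0.19, half=0.83; AND[max(0, a+b−1)] → w = 0.02
R3 (z=19.0): moderate=0.95, full=0.84, far=0.19; AND[max(0, a+b−1)] → w = 0.00
R4 (z=24.0): far=0.19, short=0.17; AND[max(0, a+b−1)] → w = 0.00
R5 (z=27.0): ¬moderate=1−0.95=0.05, far=0.19; AND[max(0, a+b−1)] → w = 0.00
Weighted average = (0.17·22.0 + 0.02·39.8 + 0.00·19.0 + 0.00·24.0 + 0.00·27.0) / (0.17 + 0.02 + 0.00 + 0.00 + 0.00)
  = 4.5360 / 0.1900 = 23.874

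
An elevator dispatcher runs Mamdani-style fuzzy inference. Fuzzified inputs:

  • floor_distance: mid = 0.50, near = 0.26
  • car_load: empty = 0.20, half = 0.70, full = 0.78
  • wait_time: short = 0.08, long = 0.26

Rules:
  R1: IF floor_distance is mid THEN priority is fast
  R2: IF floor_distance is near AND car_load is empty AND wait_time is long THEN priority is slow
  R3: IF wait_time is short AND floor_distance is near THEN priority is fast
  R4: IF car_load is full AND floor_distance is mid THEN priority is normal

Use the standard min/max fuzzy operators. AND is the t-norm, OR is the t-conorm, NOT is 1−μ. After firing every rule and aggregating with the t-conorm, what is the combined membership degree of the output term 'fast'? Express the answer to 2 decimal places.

0.50

R1: mid=0.50 → w = 0.50
R2: near=0.26, empty=0.20, long=0.26; AND[min(a, b)] → w = 0.20
R3: short=0.08, near=0.26; AND[min(a, b)] → w = 0.08
R4: full=0.78, mid=0.50; AND[min(a, b)] → w = 0.50
Rules with consequent 'fast': {R1, R3} → strengths 0.50, 0.08
Aggregate via t-conorm [max(a, b)]: 0.50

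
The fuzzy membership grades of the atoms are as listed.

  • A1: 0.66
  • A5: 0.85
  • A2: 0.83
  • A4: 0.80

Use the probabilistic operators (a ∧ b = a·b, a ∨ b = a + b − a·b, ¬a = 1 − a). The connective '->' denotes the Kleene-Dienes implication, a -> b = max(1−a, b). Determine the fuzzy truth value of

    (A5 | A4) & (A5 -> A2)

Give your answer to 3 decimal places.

A5 | A4 = a + b − a·b on (0.8500, 0.8000) = 0.9700
A5 -> A2  [Kleene-Dienes: max(1−a, b)] with a=0.8500, b=0.8300 → 0.8300
(A5 | A4) & (A5 -> A2) = a·b on (0.9700, 0.8300) = 0.8051

0.805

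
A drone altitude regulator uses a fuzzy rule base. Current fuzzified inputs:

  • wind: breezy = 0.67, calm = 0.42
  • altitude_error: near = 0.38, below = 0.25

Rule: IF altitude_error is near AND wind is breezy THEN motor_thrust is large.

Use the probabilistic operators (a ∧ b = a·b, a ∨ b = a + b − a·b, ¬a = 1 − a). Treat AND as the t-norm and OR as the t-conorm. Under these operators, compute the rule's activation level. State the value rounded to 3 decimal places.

0.255

firing strength: near=0.38, breezy=0.67; AND[a·b] → w = 0.2546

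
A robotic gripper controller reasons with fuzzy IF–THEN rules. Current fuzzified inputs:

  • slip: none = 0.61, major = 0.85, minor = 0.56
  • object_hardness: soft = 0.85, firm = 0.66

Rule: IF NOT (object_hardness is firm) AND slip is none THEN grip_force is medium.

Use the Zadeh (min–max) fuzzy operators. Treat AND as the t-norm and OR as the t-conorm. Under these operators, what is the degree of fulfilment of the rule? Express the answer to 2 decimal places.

firing strength: ¬firm=1−0.66=0.34, none=0.61; AND[min(a, b)] → w = 0.34

0.34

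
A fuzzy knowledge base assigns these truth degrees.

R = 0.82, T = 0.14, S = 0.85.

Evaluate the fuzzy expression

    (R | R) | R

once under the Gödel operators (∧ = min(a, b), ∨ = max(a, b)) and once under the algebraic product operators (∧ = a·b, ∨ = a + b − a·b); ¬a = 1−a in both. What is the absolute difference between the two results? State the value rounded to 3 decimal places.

Under Gödel:
  R | R = max(a, b) on (0.82, 0.82) = 0.82
  (R | R) | R = max(a, b) on (0.82, 0.82) = 0.82
  → value = 0.8200
Under algebraic product:
  R | R = a + b − a·b on (0.8200, 0.8200) = 0.9676
  (R | R) | R = a + b − a·b on (0.9676, 0.8200) = 0.9942
  → value = 0.9942
|0.8200 − 0.9942| = 0.174

0.174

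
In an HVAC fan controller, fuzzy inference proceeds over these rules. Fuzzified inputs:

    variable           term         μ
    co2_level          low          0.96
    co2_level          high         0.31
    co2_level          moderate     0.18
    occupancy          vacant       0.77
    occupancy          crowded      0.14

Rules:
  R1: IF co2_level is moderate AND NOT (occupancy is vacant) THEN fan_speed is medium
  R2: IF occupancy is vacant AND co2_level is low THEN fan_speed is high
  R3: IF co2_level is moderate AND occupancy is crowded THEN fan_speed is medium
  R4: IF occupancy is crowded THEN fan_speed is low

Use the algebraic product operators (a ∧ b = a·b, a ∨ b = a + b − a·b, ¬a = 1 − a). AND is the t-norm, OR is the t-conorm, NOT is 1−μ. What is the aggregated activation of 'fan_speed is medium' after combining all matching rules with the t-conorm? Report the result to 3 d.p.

0.066

R1: moderate=0.18, ¬vacant=1−0.77=0.23; AND[a·b] → w = 0.0414
R2: vacant=0.77, low=0.96; AND[a·b] → w = 0.7392
R3: moderate=0.18, crowded=0.14; AND[a·b] → w = 0.0252
R4: crowded=0.14 → w = 0.1400
Rules with consequent 'medium': {R1, R3} → strengths 0.0414, 0.0252
Aggregate via t-conorm [a + b − a·b]: 0.0656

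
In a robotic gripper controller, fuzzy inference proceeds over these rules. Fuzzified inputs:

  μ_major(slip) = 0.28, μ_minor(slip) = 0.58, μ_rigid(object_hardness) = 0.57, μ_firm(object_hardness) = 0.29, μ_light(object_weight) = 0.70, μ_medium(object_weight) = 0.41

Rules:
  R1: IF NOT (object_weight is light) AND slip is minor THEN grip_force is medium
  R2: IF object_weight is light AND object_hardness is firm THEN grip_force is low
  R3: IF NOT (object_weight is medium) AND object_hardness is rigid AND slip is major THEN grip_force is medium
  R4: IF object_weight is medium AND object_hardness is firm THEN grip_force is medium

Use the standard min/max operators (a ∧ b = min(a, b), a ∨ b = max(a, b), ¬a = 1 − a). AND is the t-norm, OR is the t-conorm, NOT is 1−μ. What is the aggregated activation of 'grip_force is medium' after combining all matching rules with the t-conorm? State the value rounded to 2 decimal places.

0.30

R1: ¬light=1−0.70=0.30, minor=0.58; AND[min(a, b)] → w = 0.30
R2: light=0.70, firm=0.29; AND[min(a, b)] → w = 0.29
R3: ¬medium=1−0.41=0.59, rigid=0.57, major=0.28; AND[min(a, b)] → w = 0.28
R4: medium=0.41, firm=0.29; AND[min(a, b)] → w = 0.29
Rules with consequent 'medium': {R1, R3, R4} → strengths 0.30, 0.28, 0.29
Aggregate via t-conorm [max(a, b)]: 0.30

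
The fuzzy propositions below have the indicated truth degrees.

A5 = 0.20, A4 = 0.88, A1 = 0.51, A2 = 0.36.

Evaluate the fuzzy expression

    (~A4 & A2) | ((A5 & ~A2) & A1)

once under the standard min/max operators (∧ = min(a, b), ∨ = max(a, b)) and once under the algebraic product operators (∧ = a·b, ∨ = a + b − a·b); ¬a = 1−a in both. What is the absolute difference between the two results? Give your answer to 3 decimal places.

0.094

Under standard min/max:
  ~A4 = 1 − 0.88 = 0.12
  ~A4 & A2 = min(a, b) on (0.12, 0.36) = 0.12
  ~A2 = 1 − 0.36 = 0.64
  A5 & ~A2 = min(a, b) on (0.20, 0.64) = 0.20
  (A5 & ~A2) & A1 = min(a, b) on (0.20, 0.51) = 0.20
  (~A4 & A2) | ((A5 & ~A2) & A1) = max(a, b) on (0.12, 0.20) = 0.20
  → value = 0.2000
Under algebraic product:
  ~A4 = 1 − 0.8800 = 0.1200
  ~A4 & A2 = a·b on (0.1200, 0.3600) = 0.0432
  ~A2 = 1 − 0.3600 = 0.6400
  A5 & ~A2 = a·b on (0.2000, 0.6400) = 0.1280
  (A5 & ~A2) & A1 = a·b on (0.1280, 0.5100) = 0.0653
  (~A4 & A2) | ((A5 & ~A2) & A1) = a + b − a·b on (0.0432, 0.0653) = 0.1057
  → value = 0.1057
|0.2000 − 0.1057| = 0.094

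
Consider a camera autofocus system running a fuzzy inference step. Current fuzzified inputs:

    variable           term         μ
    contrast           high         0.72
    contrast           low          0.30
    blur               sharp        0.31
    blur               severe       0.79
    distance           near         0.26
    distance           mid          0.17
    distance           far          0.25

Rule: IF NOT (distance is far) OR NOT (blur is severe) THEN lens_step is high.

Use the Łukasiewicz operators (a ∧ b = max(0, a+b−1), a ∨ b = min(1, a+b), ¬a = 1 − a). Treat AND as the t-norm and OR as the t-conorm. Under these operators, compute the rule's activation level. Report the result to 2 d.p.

0.96

firing strength: ¬far=1−0.25=0.75, ¬severe=1−0.79=0.21; OR[min(1, a+b)] → w = 0.96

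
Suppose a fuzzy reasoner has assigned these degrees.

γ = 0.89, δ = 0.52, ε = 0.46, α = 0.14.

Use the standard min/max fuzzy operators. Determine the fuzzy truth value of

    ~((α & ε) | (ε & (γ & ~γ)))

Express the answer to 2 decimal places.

α & ε = min(a, b) on (0.14, 0.46) = 0.14
~γ = 1 − 0.89 = 0.11
γ & ~γ = min(a, b) on (0.89, 0.11) = 0.11
ε & (γ & ~γ) = min(a, b) on (0.46, 0.11) = 0.11
(α & ε) | (ε & (γ & ~γ)) = max(a, b) on (0.14, 0.11) = 0.14
~((α & ε) | (ε & (γ & ~γ))) = 1 − 0.14 = 0.86

0.86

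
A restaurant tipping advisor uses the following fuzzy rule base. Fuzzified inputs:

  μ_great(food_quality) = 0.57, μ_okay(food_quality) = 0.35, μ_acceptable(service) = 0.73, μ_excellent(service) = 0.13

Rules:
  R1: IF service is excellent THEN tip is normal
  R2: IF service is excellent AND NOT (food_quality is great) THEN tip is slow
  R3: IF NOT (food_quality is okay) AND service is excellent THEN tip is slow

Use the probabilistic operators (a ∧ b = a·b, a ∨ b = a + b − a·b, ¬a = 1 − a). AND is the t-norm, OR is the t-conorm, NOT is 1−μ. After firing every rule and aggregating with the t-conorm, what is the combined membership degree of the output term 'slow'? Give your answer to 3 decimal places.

R1: excellent=0.13 → w = 0.1300
R2: excellent=0.13, ¬great=1−0.57=0.43; AND[a·b] → w = 0.0559
R3: ¬okay=1−0.35=0.65, excellent=0.13; AND[a·b] → w = 0.0845
Rules with consequent 'slow': {R2, R3} → strengths 0.0559, 0.0845
Aggregate via t-conorm [a + b − a·b]: 0.1357

0.136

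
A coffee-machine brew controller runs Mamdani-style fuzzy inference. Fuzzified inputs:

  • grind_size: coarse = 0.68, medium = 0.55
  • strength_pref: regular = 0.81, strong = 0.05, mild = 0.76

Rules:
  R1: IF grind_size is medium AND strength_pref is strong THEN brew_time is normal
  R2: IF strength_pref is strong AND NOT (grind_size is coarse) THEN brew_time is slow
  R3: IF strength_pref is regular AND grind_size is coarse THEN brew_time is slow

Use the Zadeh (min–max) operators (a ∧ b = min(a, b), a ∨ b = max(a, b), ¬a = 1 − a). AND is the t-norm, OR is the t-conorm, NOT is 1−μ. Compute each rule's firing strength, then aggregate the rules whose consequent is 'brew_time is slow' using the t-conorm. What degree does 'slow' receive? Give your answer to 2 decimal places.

R1: medium=0.55, strong=0.05; AND[min(a, b)] → w = 0.05
R2: strong=0.05, ¬coarse=1−0.68=0.32; AND[min(a, b)] → w = 0.05
R3: regular=0.81, coarse=0.68; AND[min(a, b)] → w = 0.68
Rules with consequent 'slow': {R2, R3} → strengths 0.05, 0.68
Aggregate via t-conorm [max(a, b)]: 0.68

0.68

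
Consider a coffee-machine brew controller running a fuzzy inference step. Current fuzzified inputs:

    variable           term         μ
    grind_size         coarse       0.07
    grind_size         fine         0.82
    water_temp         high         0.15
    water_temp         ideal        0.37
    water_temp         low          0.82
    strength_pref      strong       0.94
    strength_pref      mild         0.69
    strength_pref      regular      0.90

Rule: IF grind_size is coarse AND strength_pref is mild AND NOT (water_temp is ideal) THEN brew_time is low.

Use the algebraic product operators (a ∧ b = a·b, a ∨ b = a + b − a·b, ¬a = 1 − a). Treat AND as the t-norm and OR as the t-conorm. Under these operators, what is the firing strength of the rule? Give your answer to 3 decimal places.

0.030

firing strength: coarse=0.07, mild=0.69, ¬ideal=1−0.37=0.63; AND[a·b] → w = 0.0304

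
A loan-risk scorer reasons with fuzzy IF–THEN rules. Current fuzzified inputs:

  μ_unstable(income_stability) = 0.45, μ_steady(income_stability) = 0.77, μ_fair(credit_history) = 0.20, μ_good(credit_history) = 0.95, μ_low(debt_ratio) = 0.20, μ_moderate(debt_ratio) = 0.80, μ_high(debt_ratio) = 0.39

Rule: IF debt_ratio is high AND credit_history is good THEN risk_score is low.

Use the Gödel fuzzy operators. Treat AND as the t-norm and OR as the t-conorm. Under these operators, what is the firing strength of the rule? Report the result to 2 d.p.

0.39

firing strength: high=0.39, good=0.95; AND[min(a, b)] → w = 0.39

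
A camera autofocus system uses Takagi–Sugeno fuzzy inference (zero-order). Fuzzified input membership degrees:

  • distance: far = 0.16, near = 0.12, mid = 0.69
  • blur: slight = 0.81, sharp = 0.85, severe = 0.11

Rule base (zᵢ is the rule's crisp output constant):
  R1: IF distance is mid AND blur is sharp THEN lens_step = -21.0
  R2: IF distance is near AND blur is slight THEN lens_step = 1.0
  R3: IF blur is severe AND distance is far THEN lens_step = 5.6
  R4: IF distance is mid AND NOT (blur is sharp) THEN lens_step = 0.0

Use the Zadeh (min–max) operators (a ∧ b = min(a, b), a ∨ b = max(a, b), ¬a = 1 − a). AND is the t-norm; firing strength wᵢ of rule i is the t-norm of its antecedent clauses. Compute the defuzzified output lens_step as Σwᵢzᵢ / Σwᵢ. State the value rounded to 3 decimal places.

-12.854

R1 (z=-21.0): mid=0.69, sharp=0.85; AND[min(a, b)] → w = 0.69
R2 (z=1.0): near=0.12, slight=0.81; AND[min(a, b)] → w = 0.12
R3 (z=5.6): severe=0.11, far=0.16; AND[min(a, b)] → w = 0.11
R4 (z=0.0): mid=0.69, ¬sharp=1−0.85=0.15; AND[min(a, b)] → w = 0.15
Weighted average = (0.69·-21.0 + 0.12·1.0 + 0.11·5.6 + 0.15·0.0) / (0.69 + 0.12 + 0.11 + 0.15)
  = -13.7540 / 1.0700 = -12.854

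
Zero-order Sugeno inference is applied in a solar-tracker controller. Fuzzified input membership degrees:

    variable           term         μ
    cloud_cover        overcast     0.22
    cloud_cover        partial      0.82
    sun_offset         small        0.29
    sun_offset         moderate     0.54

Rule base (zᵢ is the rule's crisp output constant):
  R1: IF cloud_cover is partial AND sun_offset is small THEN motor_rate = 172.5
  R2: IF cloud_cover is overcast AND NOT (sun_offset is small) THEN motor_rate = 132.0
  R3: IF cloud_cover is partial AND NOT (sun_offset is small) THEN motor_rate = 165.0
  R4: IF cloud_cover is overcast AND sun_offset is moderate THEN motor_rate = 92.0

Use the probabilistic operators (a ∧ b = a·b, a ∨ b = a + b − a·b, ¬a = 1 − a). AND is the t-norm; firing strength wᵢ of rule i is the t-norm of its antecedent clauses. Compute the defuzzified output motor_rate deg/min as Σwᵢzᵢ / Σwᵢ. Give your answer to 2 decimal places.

154.00

R1 (z=172.5): partial=0.82, small=0.29; AND[a·b] → w = 0.2378
R2 (z=132.0): overcast=0.22, ¬small=1−0.29=0.71; AND[a·b] → w = 0.1562
R3 (z=165.0): partial=0.82, ¬small=1−0.29=0.71; AND[a·b] → w = 0.5822
R4 (z=92.0): overcast=0.22, moderate=0.54; AND[a·b] → w = 0.1188
Weighted average = (0.2378·172.5 + 0.1562·132.0 + 0.5822·165.0 + 0.1188·92.0) / (0.2378 + 0.1562 + 0.5822 + 0.1188)
  = 168.6315 / 1.0950 = 154.00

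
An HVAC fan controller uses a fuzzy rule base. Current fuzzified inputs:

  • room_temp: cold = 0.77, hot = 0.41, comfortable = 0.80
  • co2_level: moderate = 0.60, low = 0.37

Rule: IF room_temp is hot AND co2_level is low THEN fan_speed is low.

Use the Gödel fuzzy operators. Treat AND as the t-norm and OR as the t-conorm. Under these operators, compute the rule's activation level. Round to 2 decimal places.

firing strength: hot=0.41, low=0.37; AND[min(a, b)] → w = 0.37

0.37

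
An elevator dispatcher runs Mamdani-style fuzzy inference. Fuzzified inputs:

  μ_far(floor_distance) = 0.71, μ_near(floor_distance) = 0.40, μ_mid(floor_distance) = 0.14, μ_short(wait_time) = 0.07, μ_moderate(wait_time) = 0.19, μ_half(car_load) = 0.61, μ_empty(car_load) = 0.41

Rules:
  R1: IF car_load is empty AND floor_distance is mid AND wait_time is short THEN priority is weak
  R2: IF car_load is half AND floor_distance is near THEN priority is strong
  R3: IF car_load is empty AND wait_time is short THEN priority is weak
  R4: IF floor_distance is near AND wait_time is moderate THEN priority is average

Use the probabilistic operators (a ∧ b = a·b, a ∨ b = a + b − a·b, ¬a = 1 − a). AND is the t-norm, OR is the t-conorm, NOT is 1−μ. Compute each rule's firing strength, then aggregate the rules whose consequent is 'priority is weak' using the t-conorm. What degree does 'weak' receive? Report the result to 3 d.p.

0.033

R1: empty=0.41, mid=0.14, short=0.07; AND[a·b] → w = 0.0040
R2: half=0.61, near=0.40; AND[a·b] → w = 0.2440
R3: empty=0.41, short=0.07; AND[a·b] → w = 0.0287
R4: near=0.40, moderate=0.19; AND[a·b] → w = 0.0760
Rules with consequent 'weak': {R1, R3} → strengths 0.0040, 0.0287
Aggregate via t-conorm [a + b − a·b]: 0.0326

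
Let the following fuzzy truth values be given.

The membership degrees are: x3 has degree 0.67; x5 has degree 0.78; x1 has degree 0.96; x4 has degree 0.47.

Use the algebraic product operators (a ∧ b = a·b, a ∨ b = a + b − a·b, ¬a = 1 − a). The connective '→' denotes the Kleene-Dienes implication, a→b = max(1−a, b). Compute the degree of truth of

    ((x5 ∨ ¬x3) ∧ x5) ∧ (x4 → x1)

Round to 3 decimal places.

¬x3 = 1 − 0.6700 = 0.3300
x5 ∨ ¬x3 = a + b − a·b on (0.7800, 0.3300) = 0.8526
(x5 ∨ ¬x3) ∧ x5 = a·b on (0.8526, 0.7800) = 0.6650
x4 → x1  [Kleene-Dienes: max(1−a, b)] with a=0.4700, b=0.9600 → 0.9600
((x5 ∨ ¬x3) ∧ x5) ∧ (x4 → x1) = a·b on (0.6650, 0.9600) = 0.6384

0.638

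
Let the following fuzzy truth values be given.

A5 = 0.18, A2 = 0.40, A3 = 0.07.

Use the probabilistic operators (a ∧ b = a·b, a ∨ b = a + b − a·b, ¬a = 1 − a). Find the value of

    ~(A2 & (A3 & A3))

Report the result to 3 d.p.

A3 & A3 = a·b on (0.0700, 0.0700) = 0.0049
A2 & (A3 & A3) = a·b on (0.4000, 0.0049) = 0.0020
~(A2 & (A3 & A3)) = 1 − 0.0020 = 0.9980

0.998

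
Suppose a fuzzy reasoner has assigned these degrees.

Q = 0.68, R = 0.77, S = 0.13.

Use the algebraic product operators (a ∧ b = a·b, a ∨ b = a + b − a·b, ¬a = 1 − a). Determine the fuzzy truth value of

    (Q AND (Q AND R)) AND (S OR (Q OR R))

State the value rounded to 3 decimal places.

Q AND R = a·b on (0.6800, 0.7700) = 0.5236
Q AND (Q AND R) = a·b on (0.6800, 0.5236) = 0.3560
Q OR R = a + b − a·b on (0.6800, 0.7700) = 0.9264
S OR (Q OR R) = a + b − a·b on (0.1300, 0.9264) = 0.9360
(Q AND (Q AND R)) AND (S OR (Q OR R)) = a·b on (0.3560, 0.9360) = 0.3332

0.333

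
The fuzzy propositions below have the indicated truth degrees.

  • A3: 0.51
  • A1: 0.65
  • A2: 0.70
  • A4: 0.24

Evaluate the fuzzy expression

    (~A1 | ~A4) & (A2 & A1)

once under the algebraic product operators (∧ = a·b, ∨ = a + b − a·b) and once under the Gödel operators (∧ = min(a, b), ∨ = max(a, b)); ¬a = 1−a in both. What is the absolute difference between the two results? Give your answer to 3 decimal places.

0.266

Under algebraic product:
  ~A1 = 1 − 0.6500 = 0.3500
  ~A4 = 1 − 0.2400 = 0.7600
  ~A1 | ~A4 = a + b − a·b on (0.3500, 0.7600) = 0.8440
  A2 & A1 = a·b on (0.7000, 0.6500) = 0.4550
  (~A1 | ~A4) & (A2 & A1) = a·b on (0.8440, 0.4550) = 0.3840
  → value = 0.3840
Under Gödel:
  ~A1 = 1 − 0.65 = 0.35
  ~A4 = 1 − 0.24 = 0.76
  ~A1 | ~A4 = max(a, b) on (0.35, 0.76) = 0.76
  A2 & A1 = min(a, b) on (0.70, 0.65) = 0.65
  (~A1 | ~A4) & (A2 & A1) = min(a, b) on (0.76, 0.65) = 0.65
  → value = 0.6500
|0.3840 − 0.6500| = 0.266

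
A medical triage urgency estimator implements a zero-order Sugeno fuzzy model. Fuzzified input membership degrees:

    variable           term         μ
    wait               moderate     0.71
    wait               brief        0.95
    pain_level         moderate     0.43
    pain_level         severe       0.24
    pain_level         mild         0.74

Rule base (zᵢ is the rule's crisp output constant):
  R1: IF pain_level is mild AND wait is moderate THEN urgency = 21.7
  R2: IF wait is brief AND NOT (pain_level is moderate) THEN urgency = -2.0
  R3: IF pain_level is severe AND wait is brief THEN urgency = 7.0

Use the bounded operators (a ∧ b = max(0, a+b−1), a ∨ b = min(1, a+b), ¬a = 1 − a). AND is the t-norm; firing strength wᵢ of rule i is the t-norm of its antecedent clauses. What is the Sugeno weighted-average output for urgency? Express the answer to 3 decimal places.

R1 (z=21.7): mild=0.74, moderate=0.71; AND[max(0, a+b−1)] → w = 0.45
R2 (z=-2.0): brief=0.95, ¬moderate=1−0.43=0.57; AND[max(0, a+b−1)] → w = 0.52
R3 (z=7.0): severe=0.24, brief=0.95; AND[max(0, a+b−1)] → w = 0.19
Weighted average = (0.45·21.7 + 0.52·-2.0 + 0.19·7.0) / (0.45 + 0.52 + 0.19)
  = 10.0550 / 1.1600 = 8.668

8.668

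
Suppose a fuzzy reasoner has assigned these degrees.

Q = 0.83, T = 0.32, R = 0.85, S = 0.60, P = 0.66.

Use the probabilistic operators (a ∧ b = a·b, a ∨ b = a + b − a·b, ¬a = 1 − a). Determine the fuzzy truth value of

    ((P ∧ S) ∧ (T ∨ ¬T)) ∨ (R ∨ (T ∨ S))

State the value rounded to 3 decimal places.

0.972

P ∧ S = a·b on (0.6600, 0.6000) = 0.3960
¬T = 1 − 0.3200 = 0.6800
T ∨ ¬T = a + b − a·b on (0.3200, 0.6800) = 0.7824
(P ∧ S) ∧ (T ∨ ¬T) = a·b on (0.3960, 0.7824) = 0.3098
T ∨ S = a + b − a·b on (0.3200, 0.6000) = 0.7280
R ∨ (T ∨ S) = a + b − a·b on (0.8500, 0.7280) = 0.9592
((P ∧ S) ∧ (T ∨ ¬T)) ∨ (R ∨ (T ∨ S)) = a + b − a·b on (0.3098, 0.9592) = 0.9718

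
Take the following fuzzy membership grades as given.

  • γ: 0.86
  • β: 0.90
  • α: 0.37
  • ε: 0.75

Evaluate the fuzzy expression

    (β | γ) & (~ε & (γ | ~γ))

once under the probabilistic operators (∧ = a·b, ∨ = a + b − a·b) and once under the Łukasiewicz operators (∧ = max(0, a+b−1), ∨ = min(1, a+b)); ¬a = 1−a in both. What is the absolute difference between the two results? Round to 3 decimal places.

0.033

Under probabilistic:
  β | γ = a + b − a·b on (0.9000, 0.8600) = 0.9860
  ~ε = 1 − 0.7500 = 0.2500
  ~γ = 1 − 0.8600 = 0.1400
  γ | ~γ = a + b − a·b on (0.8600, 0.1400) = 0.8796
  ~ε & (γ | ~γ) = a·b on (0.2500, 0.8796) = 0.2199
  (β | γ) & (~ε & (γ | ~γ)) = a·b on (0.9860, 0.2199) = 0.2168
  → value = 0.2168
Under Łukasiewicz:
  β | γ = min(1, a+b) on (0.90, 0.86) = 1.00
  ~ε = 1 − 0.75 = 0.25
  ~γ = 1 − 0.86 = 0.14
  γ | ~γ = min(1, a+b) on (0.86, 0.14) = 1.00
  ~ε & (γ | ~γ) = max(0, a+b−1) on (0.25, 1.00) = 0.25
  (β | γ) & (~ε & (γ | ~γ)) = max(0, a+b−1) on (1.00, 0.25) = 0.25
  → value = 0.2500
|0.2168 − 0.2500| = 0.033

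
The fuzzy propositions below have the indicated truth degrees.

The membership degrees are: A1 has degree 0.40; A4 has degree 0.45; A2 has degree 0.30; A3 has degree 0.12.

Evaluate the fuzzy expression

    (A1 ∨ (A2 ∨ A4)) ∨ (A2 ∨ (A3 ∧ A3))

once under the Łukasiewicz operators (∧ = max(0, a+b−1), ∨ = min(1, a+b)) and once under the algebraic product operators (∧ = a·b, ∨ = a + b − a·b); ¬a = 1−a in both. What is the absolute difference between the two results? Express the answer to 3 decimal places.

Under Łukasiewicz:
  A2 ∨ A4 = min(1, a+b) on (0.30, 0.45) = 0.75
  A1 ∨ (A2 ∨ A4) = min(1, a+b) on (0.40, 0.75) = 1.00
  A3 ∧ A3 = max(0, a+b−1) on (0.12, 0.12) = 0.00
  A2 ∨ (A3 ∧ A3) = min(1, a+b) on (0.30, 0.00) = 0.30
  (A1 ∨ (A2 ∨ A4)) ∨ (A2 ∨ (A3 ∧ A3)) = min(1, a+b) on (1.00, 0.30) = 1.00
  → value = 1.0000
Under algebraic product:
  A2 ∨ A4 = a + b − a·b on (0.3000, 0.4500) = 0.6150
  A1 ∨ (A2 ∨ A4) = a + b − a·b on (0.4000, 0.6150) = 0.7690
  A3 ∧ A3 = a·b on (0.1200, 0.1200) = 0.0144
  A2 ∨ (A3 ∧ A3) = a + b − a·b on (0.3000, 0.0144) = 0.3101
  (A1 ∨ (A2 ∨ A4)) ∨ (A2 ∨ (A3 ∧ A3)) = a + b − a·b on (0.7690, 0.3101) = 0.8406
  → value = 0.8406
|1.0000 − 0.8406| = 0.159

0.159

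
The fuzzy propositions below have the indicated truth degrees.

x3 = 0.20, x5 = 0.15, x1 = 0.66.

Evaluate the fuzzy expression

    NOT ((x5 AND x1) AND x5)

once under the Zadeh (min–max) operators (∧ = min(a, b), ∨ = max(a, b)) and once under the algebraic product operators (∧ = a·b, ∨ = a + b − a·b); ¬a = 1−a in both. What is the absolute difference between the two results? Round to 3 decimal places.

0.135

Under Zadeh (min–max):
  x5 AND x1 = min(a, b) on (0.15, 0.66) = 0.15
  (x5 AND x1) AND x5 = min(a, b) on (0.15, 0.15) = 0.15
  NOT ((x5 AND x1) AND x5) = 1 − 0.15 = 0.85
  → value = 0.8500
Under algebraic product:
  x5 AND x1 = a·b on (0.1500, 0.6600) = 0.0990
  (x5 AND x1) AND x5 = a·b on (0.0990, 0.1500) = 0.0149
  NOT ((x5 AND x1) AND x5) = 1 − 0.0149 = 0.9851
  → value = 0.9851
|0.8500 − 0.9851| = 0.135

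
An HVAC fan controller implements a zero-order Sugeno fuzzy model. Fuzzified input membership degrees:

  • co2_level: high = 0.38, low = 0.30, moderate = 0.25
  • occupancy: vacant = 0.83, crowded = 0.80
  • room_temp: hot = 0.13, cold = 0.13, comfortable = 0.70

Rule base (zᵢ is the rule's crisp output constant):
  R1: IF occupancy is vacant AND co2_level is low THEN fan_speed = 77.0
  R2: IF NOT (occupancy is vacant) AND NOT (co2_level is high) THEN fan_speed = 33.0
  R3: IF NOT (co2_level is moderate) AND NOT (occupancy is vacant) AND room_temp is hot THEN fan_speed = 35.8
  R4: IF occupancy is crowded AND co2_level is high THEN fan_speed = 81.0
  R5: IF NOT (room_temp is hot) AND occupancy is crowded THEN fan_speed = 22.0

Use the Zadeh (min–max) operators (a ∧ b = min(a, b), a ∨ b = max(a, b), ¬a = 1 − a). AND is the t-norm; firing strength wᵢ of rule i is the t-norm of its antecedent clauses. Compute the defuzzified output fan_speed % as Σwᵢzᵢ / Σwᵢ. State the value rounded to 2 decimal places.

45.92

R1 (z=77.0): vacant=0.83, low=0.30; AND[min(a, b)] → w = 0.30
R2 (z=33.0): ¬vacant=1−0.83=0.17, ¬high=1−0.38=0.62; AND[min(a, b)] → w = 0.17
R3 (z=35.8): ¬moderate=1−0.25=0.75, ¬vacant=1−0.83=0.17, hot=0.13; AND[min(a, b)] → w = 0.13
R4 (z=81.0): crowded=0.80, high=0.38; AND[min(a, b)] → w = 0.38
R5 (z=22.0): ¬hot=1−0.13=0.87, crowded=0.80; AND[min(a, b)] → w = 0.80
Weighted average = (0.30·77.0 + 0.17·33.0 + 0.13·35.8 + 0.38·81.0 + 0.80·22.0) / (0.30 + 0.17 + 0.13 + 0.38 + 0.80)
  = 81.7440 / 1.7800 = 45.92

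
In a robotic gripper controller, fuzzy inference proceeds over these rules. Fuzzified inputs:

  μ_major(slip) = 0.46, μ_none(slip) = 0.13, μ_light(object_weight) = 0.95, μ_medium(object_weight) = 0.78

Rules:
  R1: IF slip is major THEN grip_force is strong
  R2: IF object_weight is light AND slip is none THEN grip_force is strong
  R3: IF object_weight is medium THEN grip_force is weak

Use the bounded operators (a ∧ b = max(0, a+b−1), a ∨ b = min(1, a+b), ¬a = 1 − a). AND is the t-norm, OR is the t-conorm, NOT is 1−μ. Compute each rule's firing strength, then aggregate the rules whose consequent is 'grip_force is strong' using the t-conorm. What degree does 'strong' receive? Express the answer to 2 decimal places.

0.54

R1: major=0.46 → w = 0.46
R2: light=0.95, none=0.13; AND[max(0, a+b−1)] → w = 0.08
R3: medium=0.78 → w = 0.78
Rules with consequent 'strong': {R1, R2} → strengths 0.46, 0.08
Aggregate via t-conorm [min(1, a+b)]: 0.54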